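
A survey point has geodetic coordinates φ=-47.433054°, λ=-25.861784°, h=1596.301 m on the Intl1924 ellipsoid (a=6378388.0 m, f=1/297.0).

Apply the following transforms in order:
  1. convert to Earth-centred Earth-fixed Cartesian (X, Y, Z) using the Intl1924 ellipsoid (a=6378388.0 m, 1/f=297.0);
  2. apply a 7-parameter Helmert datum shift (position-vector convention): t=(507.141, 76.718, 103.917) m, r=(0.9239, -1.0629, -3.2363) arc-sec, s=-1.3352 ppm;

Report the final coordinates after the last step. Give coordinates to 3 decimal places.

X=3891115.901 m, Y=-1885938.319 m, Z=-4675606.797 m

start: φ=-47.433054°, λ=-25.861784°, h=1596.301 m
→ ECEF (a=6378388.000, f=1/297.0): X=3890619.4513, Y=-1885977.4549, Z=-4675728.5578
→ Helmert 7p (PV): X=3891115.9010, Y=-1885938.3191, Z=-4675606.7967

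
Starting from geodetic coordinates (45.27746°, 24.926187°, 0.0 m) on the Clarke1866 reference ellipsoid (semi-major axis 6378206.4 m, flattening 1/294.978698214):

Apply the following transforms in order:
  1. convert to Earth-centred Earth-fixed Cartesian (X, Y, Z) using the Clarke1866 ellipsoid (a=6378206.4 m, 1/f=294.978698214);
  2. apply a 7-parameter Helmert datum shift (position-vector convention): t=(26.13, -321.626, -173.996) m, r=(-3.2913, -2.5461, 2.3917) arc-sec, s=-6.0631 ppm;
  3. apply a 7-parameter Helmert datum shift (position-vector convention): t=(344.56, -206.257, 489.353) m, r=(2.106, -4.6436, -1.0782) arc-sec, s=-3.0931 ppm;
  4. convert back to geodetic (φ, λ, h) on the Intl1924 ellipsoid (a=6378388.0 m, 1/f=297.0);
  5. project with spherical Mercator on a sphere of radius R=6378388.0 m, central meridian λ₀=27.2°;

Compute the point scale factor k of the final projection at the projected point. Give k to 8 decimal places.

start: φ=45.277460°, λ=24.926187°, h=0.000 m
→ ECEF (a=6378206.400, f=1/294.978698214): X=4077084.3619, Y=1894784.9684, Z=4508896.1342
→ Helmert 7p (PV): X=4077008.1449, Y=1894571.0753, Z=4508714.8926
→ Helmert 7p (PV): X=4077248.4942, Y=1894291.6121, Z=4509301.4282
→ geod (Bowring, a=6378388.000): φ=45.27908505°, λ=24.91960364°, h=-9.0385 m
→ into merc (λ₀=27.2°): φ=45.27908505°, λ−λ₀=-2.28039636°
scale k = 1.42115276

1.42115276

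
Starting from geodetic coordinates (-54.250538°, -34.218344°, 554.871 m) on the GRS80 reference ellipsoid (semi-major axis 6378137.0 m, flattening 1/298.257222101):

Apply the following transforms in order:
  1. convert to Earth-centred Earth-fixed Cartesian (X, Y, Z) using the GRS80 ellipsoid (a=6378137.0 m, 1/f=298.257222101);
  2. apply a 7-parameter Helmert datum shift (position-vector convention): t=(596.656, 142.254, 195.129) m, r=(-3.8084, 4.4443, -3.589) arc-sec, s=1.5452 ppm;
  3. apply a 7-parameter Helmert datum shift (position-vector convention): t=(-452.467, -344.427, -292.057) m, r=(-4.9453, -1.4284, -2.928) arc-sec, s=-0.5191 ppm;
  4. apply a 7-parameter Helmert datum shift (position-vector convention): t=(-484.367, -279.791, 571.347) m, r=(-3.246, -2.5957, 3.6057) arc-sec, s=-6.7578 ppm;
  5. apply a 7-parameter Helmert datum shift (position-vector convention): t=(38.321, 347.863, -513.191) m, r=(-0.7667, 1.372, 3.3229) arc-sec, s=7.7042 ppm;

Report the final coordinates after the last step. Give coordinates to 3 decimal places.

start: φ=-54.250538°, λ=-34.218344°, h=554.871 m
→ ECEF (a=6378137.000, f=1/298.257222101): X=3088426.2271, Y=-2100338.0942, Z=-5153536.1758
→ Helmert 7p (PV): X=3088880.0683, Y=-2100347.9775, Z=-5153376.7752
→ Helmert 7p (PV): X=3088431.8702, Y=-2100858.7166, Z=-5153594.4095
→ Helmert 7p (PV): X=3088028.2109, Y=-2101151.4239, Z=-5152916.3089
→ Helmert 7p (PV): X=3088089.8966, Y=-2100789.1544, Z=-5153481.9294

X=3088089.897 m, Y=-2100789.154 m, Z=-5153481.929 m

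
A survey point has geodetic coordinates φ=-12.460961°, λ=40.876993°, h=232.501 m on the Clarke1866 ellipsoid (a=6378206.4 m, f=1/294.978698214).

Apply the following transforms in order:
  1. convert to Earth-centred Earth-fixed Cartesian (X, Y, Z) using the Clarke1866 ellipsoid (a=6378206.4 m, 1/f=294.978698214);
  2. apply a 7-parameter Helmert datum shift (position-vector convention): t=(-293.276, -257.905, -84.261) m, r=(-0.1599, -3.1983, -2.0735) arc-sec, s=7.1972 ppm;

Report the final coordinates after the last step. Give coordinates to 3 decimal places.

X=4709776.260 m, Y=4076320.769 m, Z=-1367227.823 m

start: φ=-12.460961°, λ=40.876993°, h=232.501 m
→ ECEF (a=6378206.400, f=1/294.978698214): X=4709973.4565, Y=4076597.7415, Z=-1367203.5938
→ Helmert 7p (PV): X=4709776.2596, Y=4076320.7689, Z=-1367227.8227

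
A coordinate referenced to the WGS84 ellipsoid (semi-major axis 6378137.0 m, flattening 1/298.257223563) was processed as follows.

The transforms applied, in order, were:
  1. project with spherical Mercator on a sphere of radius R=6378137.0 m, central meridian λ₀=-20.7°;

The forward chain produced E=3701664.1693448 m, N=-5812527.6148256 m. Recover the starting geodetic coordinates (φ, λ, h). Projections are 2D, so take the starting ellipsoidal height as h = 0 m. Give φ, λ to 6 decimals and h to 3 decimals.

start: E=3701664.1693, N=-5812527.6148 m
→ merc⁻¹: φ=-46.20043600°, λ=12.55261500°

φ=-46.200436°, λ=12.552615°, h=0.000 m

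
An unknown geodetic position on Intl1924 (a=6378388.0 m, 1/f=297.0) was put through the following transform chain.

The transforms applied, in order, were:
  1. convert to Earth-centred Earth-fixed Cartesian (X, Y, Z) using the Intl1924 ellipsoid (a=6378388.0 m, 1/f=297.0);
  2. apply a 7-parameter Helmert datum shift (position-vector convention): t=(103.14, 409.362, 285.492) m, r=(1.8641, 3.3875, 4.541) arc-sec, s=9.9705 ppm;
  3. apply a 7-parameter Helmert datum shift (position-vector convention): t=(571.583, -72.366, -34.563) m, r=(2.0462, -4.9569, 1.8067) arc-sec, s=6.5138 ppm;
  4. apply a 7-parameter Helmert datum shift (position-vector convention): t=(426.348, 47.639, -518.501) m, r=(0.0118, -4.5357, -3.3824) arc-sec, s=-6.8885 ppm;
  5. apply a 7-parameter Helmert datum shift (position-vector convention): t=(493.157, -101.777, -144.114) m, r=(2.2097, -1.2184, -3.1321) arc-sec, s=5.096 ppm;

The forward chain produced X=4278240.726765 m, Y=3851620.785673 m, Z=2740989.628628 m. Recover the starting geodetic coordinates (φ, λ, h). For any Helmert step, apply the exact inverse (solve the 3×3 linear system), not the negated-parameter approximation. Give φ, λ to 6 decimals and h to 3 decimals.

φ=25.617716°, λ=42.004648°, h=283.275 m

start: X=4278240.7268, Y=3851620.7857, Z=2740989.6286 m
→ Helmert⁻¹: X=4277683.4728, Y=3851797.2551, Z=2741053.2417
→ Helmert⁻¹: X=4277283.7097, Y=3851846.4462, Z=2741496.3516
→ Helmert⁻¹: X=4276783.8883, Y=3851883.4560, Z=2741372.0668
→ Helmert⁻¹: X=4276677.8802, Y=3851366.3129, Z=2741094.6748
→ geod (Bowring, a=6378388.000): φ=25.61771600°, λ=42.00464800°, h=283.2750 m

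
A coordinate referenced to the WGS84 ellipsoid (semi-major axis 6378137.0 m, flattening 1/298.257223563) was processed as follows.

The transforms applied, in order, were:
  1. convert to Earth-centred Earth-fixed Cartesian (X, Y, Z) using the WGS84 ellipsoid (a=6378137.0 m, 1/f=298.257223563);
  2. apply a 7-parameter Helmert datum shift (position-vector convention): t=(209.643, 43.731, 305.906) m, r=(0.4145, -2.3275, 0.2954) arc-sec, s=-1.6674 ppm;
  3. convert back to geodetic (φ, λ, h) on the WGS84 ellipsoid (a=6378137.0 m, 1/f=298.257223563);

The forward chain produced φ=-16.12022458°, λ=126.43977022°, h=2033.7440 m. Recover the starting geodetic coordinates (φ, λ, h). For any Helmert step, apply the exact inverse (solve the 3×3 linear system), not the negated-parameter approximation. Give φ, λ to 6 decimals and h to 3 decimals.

φ=-16.122362°, λ=126.441676°, h=2215.096 m

start: φ=-16.120225°, λ=126.439770°, h=2033.744 m
→ ECEF (a=6378137.000, f=1/298.257223563): X=-3641611.4267, Y=4932190.2856, Z=-1760077.4196
→ Helmert⁻¹: X=-3641839.9425, Y=4932156.4566, Z=-1760355.0776
→ geod (Bowring, a=6378137.000): φ=-16.12236200°, λ=126.44167600°, h=2215.0960 m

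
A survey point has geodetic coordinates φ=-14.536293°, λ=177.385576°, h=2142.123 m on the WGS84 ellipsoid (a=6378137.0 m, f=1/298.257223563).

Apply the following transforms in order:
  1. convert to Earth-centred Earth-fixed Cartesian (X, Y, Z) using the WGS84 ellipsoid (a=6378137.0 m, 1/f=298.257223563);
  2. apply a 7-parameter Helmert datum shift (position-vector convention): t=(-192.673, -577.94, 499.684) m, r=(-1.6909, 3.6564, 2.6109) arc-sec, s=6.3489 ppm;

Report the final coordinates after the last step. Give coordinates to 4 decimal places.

X=-6171175.0585 m, Y=281108.8681 m, Z=-1590428.6605 m

start: φ=-14.536293°, λ=177.385576°, h=2142.123 m
→ ECEF (a=6378137.000, f=1/298.257223563): X=-6170911.4364, Y=281776.1739, Z=-1591025.3241
→ Helmert 7p (PV): X=-6171175.0585, Y=281108.8681, Z=-1590428.6605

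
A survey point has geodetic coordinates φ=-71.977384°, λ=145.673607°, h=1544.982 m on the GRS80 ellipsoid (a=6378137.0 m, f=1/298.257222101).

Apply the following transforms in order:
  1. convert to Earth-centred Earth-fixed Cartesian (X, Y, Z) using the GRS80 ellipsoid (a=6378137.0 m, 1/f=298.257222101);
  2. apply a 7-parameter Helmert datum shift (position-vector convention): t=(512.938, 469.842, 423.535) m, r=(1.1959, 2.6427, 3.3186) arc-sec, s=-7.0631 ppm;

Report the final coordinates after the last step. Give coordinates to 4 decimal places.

X=-1634586.9575 m, Y=1116906.9976 m, Z=-6043881.4822 m

start: φ=-71.977384°, λ=145.673607°, h=1544.982 m
→ ECEF (a=6378137.000, f=1/298.257222101): X=-1635016.0406, Y=1116436.3024, Z=-6044375.1301
→ Helmert 7p (PV): X=-1634586.9575, Y=1116906.9976, Z=-6043881.4822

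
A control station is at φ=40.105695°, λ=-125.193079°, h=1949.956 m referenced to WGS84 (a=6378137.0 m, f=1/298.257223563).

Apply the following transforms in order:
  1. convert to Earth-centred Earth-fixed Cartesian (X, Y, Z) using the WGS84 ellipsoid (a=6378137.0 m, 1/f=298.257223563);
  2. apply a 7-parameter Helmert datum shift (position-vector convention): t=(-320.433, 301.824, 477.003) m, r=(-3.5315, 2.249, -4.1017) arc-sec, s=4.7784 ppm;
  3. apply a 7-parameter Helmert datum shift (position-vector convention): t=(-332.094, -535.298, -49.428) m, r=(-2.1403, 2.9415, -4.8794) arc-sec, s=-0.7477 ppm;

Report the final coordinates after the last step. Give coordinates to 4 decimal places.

X=-2817073.7781 m, Y=-3993453.4450 m, Z=4088849.7366 m

start: φ=40.105695°, λ=-125.193079°, h=1949.956 m
→ ECEF (a=6378137.000, f=1/298.257223563): X=-2816338.9140, Y=-3993438.9343, Z=4088225.0009
→ Helmert 7p (PV): X=-2816707.6409, Y=-3993030.1920, Z=4088820.6198
→ Helmert 7p (PV): X=-2817073.7781, Y=-3993453.4450, Z=4088849.7366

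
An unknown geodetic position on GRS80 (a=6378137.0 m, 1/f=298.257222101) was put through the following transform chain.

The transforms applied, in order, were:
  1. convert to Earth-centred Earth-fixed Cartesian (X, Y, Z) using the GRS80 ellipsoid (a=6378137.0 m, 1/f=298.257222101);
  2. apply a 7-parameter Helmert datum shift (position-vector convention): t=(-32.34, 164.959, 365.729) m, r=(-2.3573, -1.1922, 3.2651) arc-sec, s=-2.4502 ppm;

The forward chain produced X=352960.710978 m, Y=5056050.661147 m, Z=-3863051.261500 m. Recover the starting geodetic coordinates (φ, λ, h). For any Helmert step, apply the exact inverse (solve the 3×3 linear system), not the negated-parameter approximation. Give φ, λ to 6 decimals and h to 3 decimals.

start: X=352960.7110, Y=5056050.6611, Z=-3863051.2615 m
→ Helmert⁻¹: X=353051.6195, Y=5055936.6540, Z=-3863370.7155
→ geod (Bowring, a=6378137.000): φ=-37.50280100°, λ=86.00557000°, h=2562.3970 m

φ=-37.502801°, λ=86.005570°, h=2562.397 m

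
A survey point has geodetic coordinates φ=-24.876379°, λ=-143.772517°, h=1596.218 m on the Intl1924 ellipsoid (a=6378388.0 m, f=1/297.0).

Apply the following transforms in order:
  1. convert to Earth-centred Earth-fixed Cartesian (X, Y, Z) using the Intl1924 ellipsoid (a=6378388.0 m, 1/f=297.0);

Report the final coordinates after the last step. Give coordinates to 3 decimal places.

start: φ=-24.876379°, λ=-143.772517°, h=1596.218 m
→ ECEF (a=6378388.000, f=1/297.0): X=-4671851.9985, Y=-3422721.3144, Z=-2667364.6260

X=-4671851.999 m, Y=-3422721.314 m, Z=-2667364.626 m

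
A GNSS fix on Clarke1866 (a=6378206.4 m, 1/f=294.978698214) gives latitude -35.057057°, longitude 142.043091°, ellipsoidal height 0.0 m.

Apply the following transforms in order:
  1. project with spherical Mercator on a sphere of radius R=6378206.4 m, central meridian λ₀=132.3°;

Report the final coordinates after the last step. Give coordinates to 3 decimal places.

start: φ=-35.057057°, λ=142.043091°, h=0.000 m
→ merc (R=6378206.4, λ₀=132.3°): E=1084607.7303, N=-4171683.0596

E=1084607.730 m, N=-4171683.060 m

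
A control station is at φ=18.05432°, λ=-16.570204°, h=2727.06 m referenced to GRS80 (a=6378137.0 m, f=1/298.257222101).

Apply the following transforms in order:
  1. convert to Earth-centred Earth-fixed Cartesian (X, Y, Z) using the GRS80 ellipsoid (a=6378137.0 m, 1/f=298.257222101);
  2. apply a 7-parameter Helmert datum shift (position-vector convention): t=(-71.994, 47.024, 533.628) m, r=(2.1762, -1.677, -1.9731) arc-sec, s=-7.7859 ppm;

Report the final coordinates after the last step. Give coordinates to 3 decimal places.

start: φ=18.054320°, λ=-16.570204°, h=2727.060 m
→ ECEF (a=6378137.000, f=1/298.257222101): X=5816616.2556, Y=-1730715.4403, Z=1964946.6775
→ Helmert 7p (PV): X=5816466.4428, Y=-1730731.3126, Z=1965494.0374

X=5816466.443 m, Y=-1730731.313 m, Z=1965494.037 m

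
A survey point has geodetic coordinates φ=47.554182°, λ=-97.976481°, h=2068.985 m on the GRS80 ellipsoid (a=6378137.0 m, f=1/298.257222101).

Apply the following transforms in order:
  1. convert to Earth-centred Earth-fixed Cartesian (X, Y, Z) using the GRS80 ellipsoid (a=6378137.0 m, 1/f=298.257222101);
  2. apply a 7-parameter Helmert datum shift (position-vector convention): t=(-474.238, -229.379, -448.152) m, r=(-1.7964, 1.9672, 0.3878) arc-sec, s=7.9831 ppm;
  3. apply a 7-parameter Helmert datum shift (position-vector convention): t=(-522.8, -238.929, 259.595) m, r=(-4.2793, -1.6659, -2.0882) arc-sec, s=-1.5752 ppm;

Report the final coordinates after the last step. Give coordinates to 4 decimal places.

start: φ=47.554182°, λ=-97.976481°, h=2068.985 m
→ ECEF (a=6378137.000, f=1/298.257222101): X=-598614.3387, Y=-4272085.7378, Z=4685092.1479
→ Helmert 7p (PV): X=-599040.6402, Y=-4272309.5431, Z=4684724.3133
→ Helmert 7p (PV): X=-599643.5850, Y=-4272438.4856, Z=4685060.3267

X=-599643.5850 m, Y=-4272438.4856 m, Z=4685060.3267 m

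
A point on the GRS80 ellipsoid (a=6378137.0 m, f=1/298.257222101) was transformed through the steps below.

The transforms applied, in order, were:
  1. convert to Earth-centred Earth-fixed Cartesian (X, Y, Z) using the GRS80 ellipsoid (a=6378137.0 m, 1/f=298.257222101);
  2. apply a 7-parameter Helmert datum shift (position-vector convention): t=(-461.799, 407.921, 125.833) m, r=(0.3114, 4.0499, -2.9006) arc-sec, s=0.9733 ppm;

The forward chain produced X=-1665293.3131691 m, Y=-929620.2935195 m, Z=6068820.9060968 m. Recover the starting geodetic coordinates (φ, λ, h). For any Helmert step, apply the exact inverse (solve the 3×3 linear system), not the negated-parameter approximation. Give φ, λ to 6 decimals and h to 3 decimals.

start: X=-1665293.3132, Y=-929620.2935, Z=6068820.9061 m
→ Helmert⁻¹: X=-1664935.9700, Y=-930041.5606, Z=6068657.8804
→ geod (Bowring, a=6378137.000): φ=72.66428100°, λ=-150.81205600°, h=2591.9940 m

φ=72.664281°, λ=-150.812056°, h=2591.994 m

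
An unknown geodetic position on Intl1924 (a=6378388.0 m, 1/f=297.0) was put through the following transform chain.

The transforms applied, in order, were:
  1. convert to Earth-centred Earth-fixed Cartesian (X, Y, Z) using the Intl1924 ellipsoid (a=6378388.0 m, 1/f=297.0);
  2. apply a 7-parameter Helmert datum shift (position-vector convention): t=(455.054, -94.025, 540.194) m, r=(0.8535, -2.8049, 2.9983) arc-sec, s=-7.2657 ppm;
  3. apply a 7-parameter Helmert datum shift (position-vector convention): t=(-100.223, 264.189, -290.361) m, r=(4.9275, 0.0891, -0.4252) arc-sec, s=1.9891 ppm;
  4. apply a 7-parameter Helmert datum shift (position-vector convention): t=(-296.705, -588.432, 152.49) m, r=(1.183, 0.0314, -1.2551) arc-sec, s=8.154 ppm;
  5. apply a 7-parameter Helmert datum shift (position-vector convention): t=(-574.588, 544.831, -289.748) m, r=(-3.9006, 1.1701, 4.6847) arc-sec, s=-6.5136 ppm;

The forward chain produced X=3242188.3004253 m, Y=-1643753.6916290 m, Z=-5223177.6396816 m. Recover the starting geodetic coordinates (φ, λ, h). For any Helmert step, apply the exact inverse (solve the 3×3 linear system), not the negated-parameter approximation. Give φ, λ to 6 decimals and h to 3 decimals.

φ=-55.341779°, λ=-26.885635°, h=105.880 m

start: X=3242188.3004, Y=-1643753.6916, Z=-5223177.6397 m
→ Helmert⁻¹: X=3242776.2942, Y=-1644284.1141, Z=-5222934.6105
→ Helmert⁻¹: X=3243057.3522, Y=-1643692.5018, Z=-5223034.5910
→ Helmert⁻¹: X=3243156.7695, Y=-1644071.5012, Z=-5222693.1650
→ Helmert⁻¹: X=3242630.3485, Y=-1644058.1698, Z=-5223308.6018
→ geod (Bowring, a=6378388.000): φ=-55.34177900°, λ=-26.88563500°, h=105.8800 m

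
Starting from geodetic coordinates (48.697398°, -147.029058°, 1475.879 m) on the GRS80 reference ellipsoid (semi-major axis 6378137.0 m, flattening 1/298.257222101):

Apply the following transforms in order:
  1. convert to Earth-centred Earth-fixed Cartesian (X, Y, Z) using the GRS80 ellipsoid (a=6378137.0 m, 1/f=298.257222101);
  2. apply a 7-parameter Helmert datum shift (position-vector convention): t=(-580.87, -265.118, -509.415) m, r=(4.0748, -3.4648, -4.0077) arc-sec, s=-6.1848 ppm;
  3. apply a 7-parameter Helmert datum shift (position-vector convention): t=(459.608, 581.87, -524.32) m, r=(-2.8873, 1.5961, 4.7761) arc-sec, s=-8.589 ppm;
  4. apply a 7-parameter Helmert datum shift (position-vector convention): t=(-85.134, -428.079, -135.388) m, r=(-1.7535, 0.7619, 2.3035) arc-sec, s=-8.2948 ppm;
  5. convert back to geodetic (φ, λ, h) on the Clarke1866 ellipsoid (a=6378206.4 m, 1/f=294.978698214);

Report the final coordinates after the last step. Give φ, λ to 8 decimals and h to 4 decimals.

start: φ=48.697398°, λ=-147.029058°, h=1475.879 m
→ ECEF (a=6378137.000, f=1/298.257222101): X=-3539304.3596, Y=-2295899.9803, Z=4769523.2096
→ Helmert 7p (PV): X=-3539988.0656, Y=-2296176.3531, Z=4768879.4881
→ Helmert 7p (PV): X=-3539407.9829, Y=-2295589.9753, Z=4768373.7425
→ Helmert 7p (PV): X=-3539420.5088, Y=-2295998.0029, Z=4768231.3906
→ geod (Bowring, a=6378206.400): φ=48.69083518°, λ=-147.02879962°, h=669.6577 m

φ=48.69083518°, λ=-147.02879962°, h=669.6577 m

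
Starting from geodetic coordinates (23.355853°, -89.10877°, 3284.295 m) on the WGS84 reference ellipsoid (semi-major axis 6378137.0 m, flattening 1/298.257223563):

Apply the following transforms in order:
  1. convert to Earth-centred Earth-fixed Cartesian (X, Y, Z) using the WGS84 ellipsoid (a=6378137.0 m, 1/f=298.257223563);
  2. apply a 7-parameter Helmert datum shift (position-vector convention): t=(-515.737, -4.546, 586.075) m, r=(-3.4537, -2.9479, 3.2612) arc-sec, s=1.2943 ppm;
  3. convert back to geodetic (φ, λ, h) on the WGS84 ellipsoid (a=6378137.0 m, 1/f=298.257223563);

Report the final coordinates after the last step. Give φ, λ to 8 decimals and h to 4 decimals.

φ=23.36169723°, λ=-89.11325021°, h=3522.0157 m

start: φ=23.355853°, λ=-89.108770°, h=3284.295 m
→ ECEF (a=6378137.000, f=1/298.257223563): X=91173.1107, Y=-5860903.6168, Z=2514249.9203
→ Helmert 7p (PV): X=90714.2238, Y=-5860872.2084, Z=2514938.6876
→ geod (Bowring, a=6378137.000): φ=23.36169723°, λ=-89.11325021°, h=3522.0157 m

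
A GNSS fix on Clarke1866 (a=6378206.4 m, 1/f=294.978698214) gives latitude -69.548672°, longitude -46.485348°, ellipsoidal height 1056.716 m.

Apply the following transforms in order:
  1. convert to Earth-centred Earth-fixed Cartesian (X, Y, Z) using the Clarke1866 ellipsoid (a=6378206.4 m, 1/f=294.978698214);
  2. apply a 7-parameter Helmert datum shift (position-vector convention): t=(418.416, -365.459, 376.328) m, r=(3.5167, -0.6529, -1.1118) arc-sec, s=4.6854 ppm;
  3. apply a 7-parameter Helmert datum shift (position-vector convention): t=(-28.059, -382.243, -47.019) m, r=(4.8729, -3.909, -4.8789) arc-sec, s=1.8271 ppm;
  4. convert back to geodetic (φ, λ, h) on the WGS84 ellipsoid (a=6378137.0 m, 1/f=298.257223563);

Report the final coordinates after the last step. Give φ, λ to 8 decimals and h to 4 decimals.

φ=-69.54024268°, λ=-46.48623003°, h=933.8506 m

start: φ=-69.548672°, λ=-46.485348°, h=1056.716 m
→ ECEF (a=6378206.400, f=1/294.978698214): X=1539327.3369, Y=-1621282.0076, Z=-5954438.1488
→ Helmert 7p (PV): X=1539763.0742, Y=-1621561.8399, Z=-5954112.4892
→ Helmert 7p (PV): X=1539812.3115, Y=-1621842.8035, Z=-5954179.5150
→ geod (Bowring, a=6378137.000): φ=-69.54024268°, λ=-46.48623003°, h=933.8506 m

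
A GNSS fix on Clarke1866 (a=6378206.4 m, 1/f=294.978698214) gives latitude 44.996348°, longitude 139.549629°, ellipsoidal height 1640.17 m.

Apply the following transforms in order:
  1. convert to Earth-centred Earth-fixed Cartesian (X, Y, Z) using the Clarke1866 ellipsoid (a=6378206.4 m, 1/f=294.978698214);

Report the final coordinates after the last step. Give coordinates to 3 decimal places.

X=-3438945.557 m, Y=2931989.126 m, Z=4488017.992 m

start: φ=44.996348°, λ=139.549629°, h=1640.170 m
→ ECEF (a=6378206.400, f=1/294.978698214): X=-3438945.5572, Y=2931989.1262, Z=4488017.9918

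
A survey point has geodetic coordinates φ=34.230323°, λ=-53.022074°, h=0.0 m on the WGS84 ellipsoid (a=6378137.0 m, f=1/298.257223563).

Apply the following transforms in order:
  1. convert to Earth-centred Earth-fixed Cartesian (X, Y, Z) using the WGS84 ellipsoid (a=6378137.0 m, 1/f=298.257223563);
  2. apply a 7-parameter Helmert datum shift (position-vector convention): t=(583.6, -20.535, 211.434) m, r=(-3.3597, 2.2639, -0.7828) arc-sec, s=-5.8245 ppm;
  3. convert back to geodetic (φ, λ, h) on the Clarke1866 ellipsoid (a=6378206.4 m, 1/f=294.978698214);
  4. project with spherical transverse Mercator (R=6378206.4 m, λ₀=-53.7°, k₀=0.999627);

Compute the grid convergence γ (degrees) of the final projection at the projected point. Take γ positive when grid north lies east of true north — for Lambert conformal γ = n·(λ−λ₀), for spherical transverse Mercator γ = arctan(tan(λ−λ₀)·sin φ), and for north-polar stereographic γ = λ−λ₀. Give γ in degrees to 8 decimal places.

start: φ=34.230323°, λ=-53.022074°, h=0.000 m
→ ECEF (a=6378137.000, f=1/298.257223563): X=3175314.4647, Y=-4217164.0300, Z=3567598.4217
→ Helmert 7p (PV): X=3175902.7222, Y=-4217113.9430, Z=3567822.9151
→ geod (Bowring, a=6378206.400): φ=34.23239713°, λ=-53.01664675°, h=391.4834 m
→ into tm (λ₀=-53.7°): φ=34.23239713°, λ−λ₀=0.68335325°
convergence γ = 0.38443348°

0.38443348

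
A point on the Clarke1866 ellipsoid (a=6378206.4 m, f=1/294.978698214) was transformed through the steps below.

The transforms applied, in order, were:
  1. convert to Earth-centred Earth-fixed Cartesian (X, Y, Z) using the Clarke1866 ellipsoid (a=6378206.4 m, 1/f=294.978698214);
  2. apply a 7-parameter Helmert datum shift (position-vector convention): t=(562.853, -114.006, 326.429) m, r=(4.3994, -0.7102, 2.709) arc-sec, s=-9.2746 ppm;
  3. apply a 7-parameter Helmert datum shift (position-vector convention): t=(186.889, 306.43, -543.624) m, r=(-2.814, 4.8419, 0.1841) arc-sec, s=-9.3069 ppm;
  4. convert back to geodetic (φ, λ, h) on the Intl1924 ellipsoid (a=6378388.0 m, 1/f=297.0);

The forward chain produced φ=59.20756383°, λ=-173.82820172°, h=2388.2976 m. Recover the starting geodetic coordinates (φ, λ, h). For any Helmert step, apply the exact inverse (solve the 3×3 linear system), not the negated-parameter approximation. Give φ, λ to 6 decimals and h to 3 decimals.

start: φ=59.207564°, λ=-173.828202°, h=2388.298 m
→ ECEF (a=6378388.000, f=1/297.0): X=-3255657.1637, Y=-352056.2477, Z=5457977.1316
→ Helmert⁻¹: X=-3256002.8030, Y=-352437.5193, Z=5458490.3178
→ Helmert⁻¹: X=-3256581.6914, Y=-352167.5922, Z=5458233.2358
→ geod (Bowring, a=6378206.400): φ=59.20272200°, λ=-173.82800400°, h=3374.6430 m

φ=59.202722°, λ=-173.828004°, h=3374.643 m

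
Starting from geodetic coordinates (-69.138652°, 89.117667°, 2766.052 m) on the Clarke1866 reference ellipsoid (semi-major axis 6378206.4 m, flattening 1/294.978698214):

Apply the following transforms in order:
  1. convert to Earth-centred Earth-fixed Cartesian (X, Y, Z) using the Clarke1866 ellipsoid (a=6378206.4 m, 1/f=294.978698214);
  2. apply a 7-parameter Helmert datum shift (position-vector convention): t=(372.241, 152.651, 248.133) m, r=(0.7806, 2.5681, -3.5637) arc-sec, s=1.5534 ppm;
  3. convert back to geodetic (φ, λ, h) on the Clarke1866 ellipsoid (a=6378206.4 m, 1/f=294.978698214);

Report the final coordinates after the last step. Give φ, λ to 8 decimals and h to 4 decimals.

start: φ=-69.138652°, λ=89.117667°, h=2766.052 m
→ ECEF (a=6378206.400, f=1/294.978698214): X=35095.1914, Y=2278785.2124, Z=-5939897.1940
→ Helmert 7p (PV): X=35432.9034, Y=2278963.2763, Z=-5939650.1010
→ geod (Bowring, a=6378206.400): φ=-69.13632902°, λ=89.10924749°, h=2600.4255 m

φ=-69.13632902°, λ=89.10924749°, h=2600.4255 m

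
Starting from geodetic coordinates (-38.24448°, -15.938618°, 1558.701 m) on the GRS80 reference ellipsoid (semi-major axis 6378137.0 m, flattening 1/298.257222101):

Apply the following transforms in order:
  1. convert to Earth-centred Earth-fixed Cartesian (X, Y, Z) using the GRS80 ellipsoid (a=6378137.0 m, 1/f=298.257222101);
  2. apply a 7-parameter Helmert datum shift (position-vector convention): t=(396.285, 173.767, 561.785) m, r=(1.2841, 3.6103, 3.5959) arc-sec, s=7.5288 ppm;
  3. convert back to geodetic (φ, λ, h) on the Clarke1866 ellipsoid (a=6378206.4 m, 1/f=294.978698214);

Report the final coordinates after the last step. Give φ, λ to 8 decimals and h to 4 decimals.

φ=-38.24179195°, λ=-15.93441543°, h=1542.6852 m

start: φ=-38.244480°, λ=-15.938618°, h=1558.701 m
→ ECEF (a=6378137.000, f=1/298.257222101): X=4824033.1940, Y=-1377677.9669, Z=-3927757.3587
→ Helmert 7p (PV): X=4824421.0670, Y=-1377406.0198, Z=-3927318.1585
→ geod (Bowring, a=6378206.400): φ=-38.24179195°, λ=-15.93441543°, h=1542.6852 m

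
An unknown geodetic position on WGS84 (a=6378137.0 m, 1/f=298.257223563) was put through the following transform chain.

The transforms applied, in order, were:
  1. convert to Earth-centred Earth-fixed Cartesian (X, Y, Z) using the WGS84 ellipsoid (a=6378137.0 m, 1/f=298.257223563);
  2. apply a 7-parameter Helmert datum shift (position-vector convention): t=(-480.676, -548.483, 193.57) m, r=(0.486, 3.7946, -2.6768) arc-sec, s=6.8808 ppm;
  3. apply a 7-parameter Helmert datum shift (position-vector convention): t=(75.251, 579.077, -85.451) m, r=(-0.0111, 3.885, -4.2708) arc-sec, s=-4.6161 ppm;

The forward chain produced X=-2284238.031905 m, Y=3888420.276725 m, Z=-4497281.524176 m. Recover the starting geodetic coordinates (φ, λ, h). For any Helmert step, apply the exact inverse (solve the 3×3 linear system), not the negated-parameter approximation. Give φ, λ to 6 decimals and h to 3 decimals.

φ=-45.116627°, λ=120.427865°, h=1368.288 m

start: X=-2284238.0319, Y=3888420.2767, Z=-4497281.5242 m
→ Helmert⁻¹: X=-2284319.6204, Y=3887812.0907, Z=-4497259.6487
→ Helmert⁻¹: X=-2283790.9513, Y=3888293.5840, Z=-4497473.4488
→ geod (Bowring, a=6378137.000): φ=-45.11662700°, λ=120.42786500°, h=1368.2880 m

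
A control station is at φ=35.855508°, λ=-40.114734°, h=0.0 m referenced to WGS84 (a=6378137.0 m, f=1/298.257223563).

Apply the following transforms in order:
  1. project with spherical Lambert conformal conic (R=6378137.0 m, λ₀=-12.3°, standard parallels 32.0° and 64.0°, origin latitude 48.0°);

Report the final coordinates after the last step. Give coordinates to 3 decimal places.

start: φ=35.855508°, λ=-40.114734°, h=0.000 m
→ lcc (R=6378137.0, λ₀=-12.3°): E=-2415441.3283, N=-863698.9663

E=-2415441.328 m, N=-863698.966 m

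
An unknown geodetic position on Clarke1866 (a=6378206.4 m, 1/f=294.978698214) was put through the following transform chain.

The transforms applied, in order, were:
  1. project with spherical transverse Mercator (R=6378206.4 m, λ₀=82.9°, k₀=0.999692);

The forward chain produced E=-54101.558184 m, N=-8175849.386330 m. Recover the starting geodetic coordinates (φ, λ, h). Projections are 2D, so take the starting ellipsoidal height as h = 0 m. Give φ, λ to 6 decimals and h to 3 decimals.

start: E=-54101.5582, N=-8175849.3863 m
→ tm⁻¹: φ=-73.45978700°, λ=81.19214100°

φ=-73.459787°, λ=81.192141°, h=0.000 m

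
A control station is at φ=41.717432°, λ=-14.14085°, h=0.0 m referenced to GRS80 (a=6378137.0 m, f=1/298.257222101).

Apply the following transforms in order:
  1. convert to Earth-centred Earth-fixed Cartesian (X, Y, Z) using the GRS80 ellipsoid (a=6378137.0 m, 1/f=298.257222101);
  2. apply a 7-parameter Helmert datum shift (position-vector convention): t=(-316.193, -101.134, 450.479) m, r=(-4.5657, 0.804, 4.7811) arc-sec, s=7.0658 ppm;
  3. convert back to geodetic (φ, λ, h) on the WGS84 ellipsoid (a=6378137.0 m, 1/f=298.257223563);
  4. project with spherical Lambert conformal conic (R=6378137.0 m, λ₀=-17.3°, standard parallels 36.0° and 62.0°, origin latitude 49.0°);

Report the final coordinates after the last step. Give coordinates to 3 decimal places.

E=257968.001 m, N=-786403.272 m

start: φ=41.717432°, λ=-14.140850°, h=0.000 m
→ ECEF (a=6378137.000, f=1/298.257222101): X=4623464.2211, Y=-1164838.9251, Z=4222228.5602
→ Helmert 7p (PV): X=4623224.1550, Y=-1164747.6593, Z=4222716.6347
→ geod (Bowring, a=6378137.000): φ=41.72224037°, λ=-14.14049127°, h=134.4082 m
→ lcc (R=6378137.0, λ₀=-17.3°): E=257968.0009, N=-786403.2722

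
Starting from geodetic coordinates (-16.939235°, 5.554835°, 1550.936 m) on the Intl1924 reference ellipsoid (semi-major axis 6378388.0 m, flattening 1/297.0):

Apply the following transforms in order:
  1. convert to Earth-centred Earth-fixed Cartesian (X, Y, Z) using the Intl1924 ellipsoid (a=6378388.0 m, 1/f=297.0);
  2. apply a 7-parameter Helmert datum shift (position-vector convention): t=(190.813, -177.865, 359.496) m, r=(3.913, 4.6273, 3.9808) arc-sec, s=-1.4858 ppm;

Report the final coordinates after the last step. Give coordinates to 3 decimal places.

start: φ=-16.939235°, λ=5.554835°, h=1550.936 m
→ ECEF (a=6378388.000, f=1/297.0): X=6076214.1215, Y=590942.5823, Z=-1846875.5791
→ Helmert 7p (PV): X=6076343.0693, Y=590916.1433, Z=-1846638.4406

X=6076343.069 m, Y=590916.143 m, Z=-1846638.441 m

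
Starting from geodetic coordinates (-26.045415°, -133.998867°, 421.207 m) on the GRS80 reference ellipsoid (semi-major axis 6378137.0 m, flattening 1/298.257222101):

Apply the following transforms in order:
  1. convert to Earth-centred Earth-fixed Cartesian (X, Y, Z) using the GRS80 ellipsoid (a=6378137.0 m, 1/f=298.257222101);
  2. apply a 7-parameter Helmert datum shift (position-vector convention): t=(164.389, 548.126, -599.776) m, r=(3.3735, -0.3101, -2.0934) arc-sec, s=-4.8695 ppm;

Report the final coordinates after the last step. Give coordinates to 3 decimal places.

start: φ=-26.045415°, λ=-133.998867°, h=421.207 m
→ ECEF (a=6378137.000, f=1/298.257222101): X=-3983432.3406, Y=-4125128.1833, Z=-2783768.2562
→ Helmert 7p (PV): X=-3983286.2353, Y=-4124474.0132, Z=-2784427.9323

X=-3983286.235 m, Y=-4124474.013 m, Z=-2784427.932 m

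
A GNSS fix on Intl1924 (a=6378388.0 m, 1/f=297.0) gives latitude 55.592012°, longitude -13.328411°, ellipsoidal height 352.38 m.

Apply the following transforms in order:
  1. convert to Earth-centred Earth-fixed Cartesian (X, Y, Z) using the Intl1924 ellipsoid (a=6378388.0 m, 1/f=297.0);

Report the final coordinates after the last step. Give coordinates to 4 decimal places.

X=3515475.0953 m, Y=-832863.9273 m, Z=5239305.6057 m

start: φ=55.592012°, λ=-13.328411°, h=352.380 m
→ ECEF (a=6378388.000, f=1/297.0): X=3515475.0953, Y=-832863.9273, Z=5239305.6057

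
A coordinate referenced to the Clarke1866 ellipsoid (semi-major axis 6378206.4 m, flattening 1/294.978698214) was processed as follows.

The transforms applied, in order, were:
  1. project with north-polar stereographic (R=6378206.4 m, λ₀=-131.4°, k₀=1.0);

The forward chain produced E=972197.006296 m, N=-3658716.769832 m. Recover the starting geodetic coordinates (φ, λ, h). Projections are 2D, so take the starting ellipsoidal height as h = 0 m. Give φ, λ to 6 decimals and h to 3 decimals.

start: E=972197.0063, N=-3658716.7698 m
→ stereo⁻¹: φ=56.94171500°, λ=-116.51919300°

φ=56.941715°, λ=-116.519193°, h=0.000 m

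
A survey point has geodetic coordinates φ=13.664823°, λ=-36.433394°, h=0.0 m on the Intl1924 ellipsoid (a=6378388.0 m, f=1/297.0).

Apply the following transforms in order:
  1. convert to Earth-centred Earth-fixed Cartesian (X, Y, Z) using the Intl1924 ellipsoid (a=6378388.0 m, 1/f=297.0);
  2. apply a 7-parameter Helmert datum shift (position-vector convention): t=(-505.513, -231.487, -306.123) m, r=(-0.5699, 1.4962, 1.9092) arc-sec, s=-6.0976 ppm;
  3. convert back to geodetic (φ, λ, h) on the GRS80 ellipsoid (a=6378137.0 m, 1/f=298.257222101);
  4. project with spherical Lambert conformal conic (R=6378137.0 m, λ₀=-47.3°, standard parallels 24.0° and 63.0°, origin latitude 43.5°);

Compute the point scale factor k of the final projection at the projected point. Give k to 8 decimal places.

1.07515466

start: φ=13.664823°, λ=-36.433394°, h=0.000 m
→ ECEF (a=6378388.000, f=1/297.0): X=4987397.0674, Y=-3681515.0320, Z=1496991.5433
→ Helmert 7p (PV): X=4986906.0782, Y=-3681673.7711, Z=1496650.2867
→ geod (Bowring, a=6378137.000): φ=13.66208990°, λ=-36.43726972°, h=-126.9193 m
→ into lcc (λ₀=-47.3°): φ=13.66208990°, λ−λ₀=10.86273028°
scale k = 1.07515466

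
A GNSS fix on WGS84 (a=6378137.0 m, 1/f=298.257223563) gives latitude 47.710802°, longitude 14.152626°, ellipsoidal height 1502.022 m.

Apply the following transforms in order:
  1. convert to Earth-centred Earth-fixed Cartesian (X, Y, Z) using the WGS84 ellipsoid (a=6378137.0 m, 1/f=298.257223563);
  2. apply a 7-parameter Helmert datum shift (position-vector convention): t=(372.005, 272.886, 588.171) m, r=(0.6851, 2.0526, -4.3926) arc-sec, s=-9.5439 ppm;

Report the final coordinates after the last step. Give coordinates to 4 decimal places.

X=4170439.8190 m, Y=1051672.4811 m, Z=4696916.5605 m

start: φ=47.710802°, λ=14.152626°, h=1502.022 m
→ ECEF (a=6378137.000, f=1/298.257223563): X=4170038.4848, Y=1051514.0334, Z=4696411.2159
→ Helmert 7p (PV): X=4170439.8190, Y=1051672.4811, Z=4696916.5605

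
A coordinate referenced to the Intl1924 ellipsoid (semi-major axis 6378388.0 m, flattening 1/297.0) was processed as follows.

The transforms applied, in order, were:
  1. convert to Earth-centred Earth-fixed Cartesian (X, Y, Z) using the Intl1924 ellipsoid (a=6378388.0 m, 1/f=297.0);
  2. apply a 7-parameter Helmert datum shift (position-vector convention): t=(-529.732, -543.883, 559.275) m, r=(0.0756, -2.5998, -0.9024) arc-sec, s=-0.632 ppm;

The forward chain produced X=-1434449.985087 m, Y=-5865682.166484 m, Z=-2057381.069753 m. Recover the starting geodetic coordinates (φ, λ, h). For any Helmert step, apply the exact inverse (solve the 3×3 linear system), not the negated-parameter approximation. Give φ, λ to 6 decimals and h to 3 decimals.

start: X=-1434449.9851, Y=-5865682.1665, Z=-2057381.0698 m
→ Helmert⁻¹: X=-1433921.4380, Y=-5865149.0179, Z=-2057921.4223
→ geod (Bowring, a=6378388.000): φ=-18.93916500°, λ=-103.73828100°, h=2818.3910 m

φ=-18.939165°, λ=-103.738281°, h=2818.391 m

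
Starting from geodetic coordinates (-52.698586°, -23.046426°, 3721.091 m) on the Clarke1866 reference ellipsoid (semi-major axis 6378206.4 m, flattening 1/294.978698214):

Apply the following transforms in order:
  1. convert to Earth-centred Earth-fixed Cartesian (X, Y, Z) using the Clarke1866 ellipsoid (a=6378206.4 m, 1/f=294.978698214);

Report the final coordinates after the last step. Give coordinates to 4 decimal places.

X=3566467.4097 m, Y=-1517287.3249 m, Z=-5053043.2755 m

start: φ=-52.698586°, λ=-23.046426°, h=3721.091 m
→ ECEF (a=6378206.400, f=1/294.978698214): X=3566467.4097, Y=-1517287.3249, Z=-5053043.2755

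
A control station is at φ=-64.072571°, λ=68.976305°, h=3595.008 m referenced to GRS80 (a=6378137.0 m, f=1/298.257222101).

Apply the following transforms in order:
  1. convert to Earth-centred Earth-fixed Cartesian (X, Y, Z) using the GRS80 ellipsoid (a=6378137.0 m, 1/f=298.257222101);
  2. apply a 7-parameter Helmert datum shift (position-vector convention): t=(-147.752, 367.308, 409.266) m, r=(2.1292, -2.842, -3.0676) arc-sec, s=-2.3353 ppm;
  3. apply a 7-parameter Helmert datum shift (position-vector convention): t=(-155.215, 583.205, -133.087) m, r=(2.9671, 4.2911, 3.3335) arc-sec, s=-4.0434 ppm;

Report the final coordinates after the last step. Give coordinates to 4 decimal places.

X=1003397.9813 m, Y=2612708.0596 m, Z=-5716119.8225 m

start: φ=-64.072571°, λ=68.976305°, h=3595.008 m
→ ECEF (a=6378137.000, f=1/298.257222101): X=1003750.8748, Y=2611631.6802, Z=-5716489.9450
→ Helmert 7p (PV): X=1003718.3832, Y=2612036.9706, Z=-5716026.5403
→ Helmert 7p (PV): X=1003397.9813, Y=2612708.0596, Z=-5716119.8225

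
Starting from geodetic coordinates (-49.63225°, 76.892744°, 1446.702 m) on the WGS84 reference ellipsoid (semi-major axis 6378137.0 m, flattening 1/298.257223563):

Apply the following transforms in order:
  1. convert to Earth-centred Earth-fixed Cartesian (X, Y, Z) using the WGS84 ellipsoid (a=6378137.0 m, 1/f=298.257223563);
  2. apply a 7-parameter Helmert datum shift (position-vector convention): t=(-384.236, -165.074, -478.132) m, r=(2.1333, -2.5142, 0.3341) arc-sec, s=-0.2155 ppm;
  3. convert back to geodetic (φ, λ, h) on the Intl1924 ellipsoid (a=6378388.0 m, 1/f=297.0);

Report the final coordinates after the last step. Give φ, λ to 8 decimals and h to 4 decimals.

start: φ=-49.632250°, λ=76.892744°, h=1446.702 m
→ ECEF (a=6378137.000, f=1/298.257223563): X=938858.4331, Y=4032190.5062, Z=-4837498.8496
→ Helmert 7p (PV): X=938526.4288, Y=4032076.1160, Z=-4837922.7921
→ geod (Bowring, a=6378388.000): φ=-49.63680768°, λ=76.89686021°, h=1450.7723 m

φ=-49.63680768°, λ=76.89686021°, h=1450.7723 m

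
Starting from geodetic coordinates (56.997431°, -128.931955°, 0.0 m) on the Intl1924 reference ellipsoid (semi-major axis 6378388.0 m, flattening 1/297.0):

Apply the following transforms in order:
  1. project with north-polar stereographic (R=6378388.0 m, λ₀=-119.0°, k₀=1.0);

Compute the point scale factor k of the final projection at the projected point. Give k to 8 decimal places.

start: φ=56.997431°, λ=-128.931955°, h=0.000 m
→ into stereo (λ₀=-119.0°): φ=56.99743100°, λ−λ₀=-9.93195500°
scale k = 1.08775688

1.08775688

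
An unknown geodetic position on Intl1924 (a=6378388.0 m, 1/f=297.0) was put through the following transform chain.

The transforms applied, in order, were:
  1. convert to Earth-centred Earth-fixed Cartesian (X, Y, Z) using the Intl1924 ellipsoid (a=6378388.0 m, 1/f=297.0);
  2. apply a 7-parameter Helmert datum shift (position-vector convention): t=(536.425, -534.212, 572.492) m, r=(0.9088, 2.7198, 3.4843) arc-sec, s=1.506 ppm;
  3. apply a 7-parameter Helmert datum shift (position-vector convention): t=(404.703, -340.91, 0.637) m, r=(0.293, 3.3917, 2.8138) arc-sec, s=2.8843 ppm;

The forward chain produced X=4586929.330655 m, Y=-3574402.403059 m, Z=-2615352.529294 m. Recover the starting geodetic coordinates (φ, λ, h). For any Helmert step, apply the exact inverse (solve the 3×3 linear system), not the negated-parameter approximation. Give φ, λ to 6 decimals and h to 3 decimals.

φ=-24.368439°, λ=-37.928094°, h=514.752 m

start: X=4586929.3307, Y=-3574402.4031, Z=-2615352.5293 m
→ Helmert⁻¹: X=4586505.6457, Y=-3574117.4671, Z=-2615265.1279
→ Helmert⁻¹: X=4585936.4378, Y=-3573666.8656, Z=-2615757.4650
→ geod (Bowring, a=6378388.000): φ=-24.36843900°, λ=-37.92809400°, h=514.7520 m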